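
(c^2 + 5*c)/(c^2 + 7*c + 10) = c/(c + 2)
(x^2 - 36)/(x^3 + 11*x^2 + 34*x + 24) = (x - 6)/(x^2 + 5*x + 4)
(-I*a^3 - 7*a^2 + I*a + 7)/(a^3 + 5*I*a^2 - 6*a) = (-I*a^3 - 7*a^2 + I*a + 7)/(a*(a^2 + 5*I*a - 6))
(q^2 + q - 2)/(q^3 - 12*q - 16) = (q - 1)/(q^2 - 2*q - 8)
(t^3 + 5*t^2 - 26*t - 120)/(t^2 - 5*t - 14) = (-t^3 - 5*t^2 + 26*t + 120)/(-t^2 + 5*t + 14)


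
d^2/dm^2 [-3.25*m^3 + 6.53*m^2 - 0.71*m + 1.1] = 13.06 - 19.5*m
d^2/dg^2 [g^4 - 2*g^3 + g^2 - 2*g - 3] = 12*g^2 - 12*g + 2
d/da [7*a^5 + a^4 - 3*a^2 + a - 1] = 35*a^4 + 4*a^3 - 6*a + 1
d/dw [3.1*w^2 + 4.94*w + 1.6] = 6.2*w + 4.94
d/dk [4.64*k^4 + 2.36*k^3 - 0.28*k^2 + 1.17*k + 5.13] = 18.56*k^3 + 7.08*k^2 - 0.56*k + 1.17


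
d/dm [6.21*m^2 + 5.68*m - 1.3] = 12.42*m + 5.68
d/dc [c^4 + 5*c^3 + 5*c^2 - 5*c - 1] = 4*c^3 + 15*c^2 + 10*c - 5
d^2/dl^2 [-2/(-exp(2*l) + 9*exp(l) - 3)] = 2*((9 - 4*exp(l))*(exp(2*l) - 9*exp(l) + 3) + 2*(2*exp(l) - 9)^2*exp(l))*exp(l)/(exp(2*l) - 9*exp(l) + 3)^3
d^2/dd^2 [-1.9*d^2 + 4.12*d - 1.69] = -3.80000000000000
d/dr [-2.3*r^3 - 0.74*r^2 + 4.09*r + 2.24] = -6.9*r^2 - 1.48*r + 4.09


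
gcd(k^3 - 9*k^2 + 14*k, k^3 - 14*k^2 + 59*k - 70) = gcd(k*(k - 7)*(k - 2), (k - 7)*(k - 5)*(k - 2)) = k^2 - 9*k + 14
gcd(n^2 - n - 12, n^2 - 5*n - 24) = n + 3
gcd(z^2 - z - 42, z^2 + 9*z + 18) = z + 6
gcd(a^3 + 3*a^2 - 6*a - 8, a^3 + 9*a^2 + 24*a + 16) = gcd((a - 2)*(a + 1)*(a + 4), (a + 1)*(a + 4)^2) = a^2 + 5*a + 4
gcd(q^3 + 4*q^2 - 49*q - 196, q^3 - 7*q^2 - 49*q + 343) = q^2 - 49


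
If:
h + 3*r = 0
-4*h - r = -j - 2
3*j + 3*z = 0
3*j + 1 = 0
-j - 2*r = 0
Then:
No Solution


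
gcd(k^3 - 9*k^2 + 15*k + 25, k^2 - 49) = 1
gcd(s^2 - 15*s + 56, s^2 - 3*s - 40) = s - 8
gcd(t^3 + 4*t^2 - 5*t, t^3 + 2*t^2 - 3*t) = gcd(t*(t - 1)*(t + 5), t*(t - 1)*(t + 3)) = t^2 - t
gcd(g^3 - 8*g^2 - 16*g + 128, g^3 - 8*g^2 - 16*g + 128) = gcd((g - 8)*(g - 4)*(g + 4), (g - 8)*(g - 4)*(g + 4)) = g^3 - 8*g^2 - 16*g + 128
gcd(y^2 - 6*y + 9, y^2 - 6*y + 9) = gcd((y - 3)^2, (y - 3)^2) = y^2 - 6*y + 9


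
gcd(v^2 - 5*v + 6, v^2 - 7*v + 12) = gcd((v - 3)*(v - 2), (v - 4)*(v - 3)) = v - 3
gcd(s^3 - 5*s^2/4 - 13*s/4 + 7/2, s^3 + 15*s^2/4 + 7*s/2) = s + 7/4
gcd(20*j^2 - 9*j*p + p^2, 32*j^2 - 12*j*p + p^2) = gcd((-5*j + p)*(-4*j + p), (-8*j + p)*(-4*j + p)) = -4*j + p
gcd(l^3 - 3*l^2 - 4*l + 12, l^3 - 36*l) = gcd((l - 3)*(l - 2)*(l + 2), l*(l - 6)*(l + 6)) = 1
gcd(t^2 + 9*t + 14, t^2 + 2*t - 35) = t + 7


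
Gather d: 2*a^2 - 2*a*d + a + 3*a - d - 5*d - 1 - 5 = 2*a^2 + 4*a + d*(-2*a - 6) - 6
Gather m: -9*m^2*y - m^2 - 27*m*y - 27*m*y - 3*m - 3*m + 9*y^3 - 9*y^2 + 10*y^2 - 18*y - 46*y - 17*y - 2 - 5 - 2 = m^2*(-9*y - 1) + m*(-54*y - 6) + 9*y^3 + y^2 - 81*y - 9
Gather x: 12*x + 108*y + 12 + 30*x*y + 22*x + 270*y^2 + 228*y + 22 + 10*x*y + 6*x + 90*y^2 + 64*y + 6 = x*(40*y + 40) + 360*y^2 + 400*y + 40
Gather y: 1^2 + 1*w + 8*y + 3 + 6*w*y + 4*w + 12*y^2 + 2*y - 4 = 5*w + 12*y^2 + y*(6*w + 10)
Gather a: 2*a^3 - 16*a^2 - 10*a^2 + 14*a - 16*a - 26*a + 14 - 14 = 2*a^3 - 26*a^2 - 28*a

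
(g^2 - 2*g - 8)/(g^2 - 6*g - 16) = (g - 4)/(g - 8)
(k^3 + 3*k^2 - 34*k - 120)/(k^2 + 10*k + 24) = (k^2 - k - 30)/(k + 6)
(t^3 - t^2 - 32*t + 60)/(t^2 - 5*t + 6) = (t^2 + t - 30)/(t - 3)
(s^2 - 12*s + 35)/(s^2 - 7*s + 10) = (s - 7)/(s - 2)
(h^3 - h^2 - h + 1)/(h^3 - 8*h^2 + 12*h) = (h^3 - h^2 - h + 1)/(h*(h^2 - 8*h + 12))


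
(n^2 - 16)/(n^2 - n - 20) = (n - 4)/(n - 5)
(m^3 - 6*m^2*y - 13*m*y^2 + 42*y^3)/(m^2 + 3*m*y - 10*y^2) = (m^2 - 4*m*y - 21*y^2)/(m + 5*y)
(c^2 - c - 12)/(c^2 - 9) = (c - 4)/(c - 3)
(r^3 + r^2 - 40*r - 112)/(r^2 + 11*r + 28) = (r^2 - 3*r - 28)/(r + 7)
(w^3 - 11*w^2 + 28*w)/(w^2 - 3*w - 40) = w*(-w^2 + 11*w - 28)/(-w^2 + 3*w + 40)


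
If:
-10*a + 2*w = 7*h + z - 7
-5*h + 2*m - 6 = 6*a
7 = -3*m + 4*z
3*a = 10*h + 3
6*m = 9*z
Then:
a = -31/5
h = -54/25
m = -21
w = -2453/50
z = -14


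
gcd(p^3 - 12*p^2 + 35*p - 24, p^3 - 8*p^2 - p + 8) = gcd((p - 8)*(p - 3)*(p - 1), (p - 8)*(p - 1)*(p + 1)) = p^2 - 9*p + 8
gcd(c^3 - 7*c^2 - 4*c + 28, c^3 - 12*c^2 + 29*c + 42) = c - 7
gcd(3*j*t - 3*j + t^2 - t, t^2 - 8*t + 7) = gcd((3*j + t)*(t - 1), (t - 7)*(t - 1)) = t - 1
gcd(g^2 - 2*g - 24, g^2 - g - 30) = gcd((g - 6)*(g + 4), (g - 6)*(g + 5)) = g - 6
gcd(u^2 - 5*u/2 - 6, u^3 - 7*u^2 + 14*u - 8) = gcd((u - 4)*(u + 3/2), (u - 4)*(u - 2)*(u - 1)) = u - 4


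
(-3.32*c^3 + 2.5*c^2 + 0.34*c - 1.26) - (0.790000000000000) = -3.32*c^3 + 2.5*c^2 + 0.34*c - 2.05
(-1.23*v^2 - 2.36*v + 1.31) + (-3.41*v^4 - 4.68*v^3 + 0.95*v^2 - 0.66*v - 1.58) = -3.41*v^4 - 4.68*v^3 - 0.28*v^2 - 3.02*v - 0.27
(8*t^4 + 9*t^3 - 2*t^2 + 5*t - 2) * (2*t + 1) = 16*t^5 + 26*t^4 + 5*t^3 + 8*t^2 + t - 2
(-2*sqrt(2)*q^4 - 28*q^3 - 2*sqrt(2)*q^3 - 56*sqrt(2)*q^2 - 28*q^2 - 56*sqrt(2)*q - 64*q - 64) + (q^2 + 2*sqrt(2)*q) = -2*sqrt(2)*q^4 - 28*q^3 - 2*sqrt(2)*q^3 - 56*sqrt(2)*q^2 - 27*q^2 - 54*sqrt(2)*q - 64*q - 64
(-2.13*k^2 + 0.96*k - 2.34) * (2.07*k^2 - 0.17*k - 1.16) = -4.4091*k^4 + 2.3493*k^3 - 2.5362*k^2 - 0.7158*k + 2.7144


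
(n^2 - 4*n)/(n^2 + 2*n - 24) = n/(n + 6)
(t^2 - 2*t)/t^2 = (t - 2)/t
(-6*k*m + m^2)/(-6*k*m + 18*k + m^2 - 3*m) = m/(m - 3)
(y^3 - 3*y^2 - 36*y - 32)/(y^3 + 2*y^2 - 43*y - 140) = (y^2 - 7*y - 8)/(y^2 - 2*y - 35)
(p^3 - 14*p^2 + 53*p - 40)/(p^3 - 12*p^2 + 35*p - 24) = (p - 5)/(p - 3)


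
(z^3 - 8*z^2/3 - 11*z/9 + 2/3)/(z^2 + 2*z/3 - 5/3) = (9*z^3 - 24*z^2 - 11*z + 6)/(3*(3*z^2 + 2*z - 5))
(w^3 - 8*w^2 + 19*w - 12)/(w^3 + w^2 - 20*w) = (w^2 - 4*w + 3)/(w*(w + 5))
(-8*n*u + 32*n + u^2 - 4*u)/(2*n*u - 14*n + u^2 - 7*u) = (-8*n*u + 32*n + u^2 - 4*u)/(2*n*u - 14*n + u^2 - 7*u)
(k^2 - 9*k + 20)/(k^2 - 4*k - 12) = (-k^2 + 9*k - 20)/(-k^2 + 4*k + 12)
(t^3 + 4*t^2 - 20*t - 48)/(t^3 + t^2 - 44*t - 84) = (t - 4)/(t - 7)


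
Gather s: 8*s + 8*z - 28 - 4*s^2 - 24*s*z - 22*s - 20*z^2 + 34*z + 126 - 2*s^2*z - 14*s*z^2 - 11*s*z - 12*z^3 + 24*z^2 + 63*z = s^2*(-2*z - 4) + s*(-14*z^2 - 35*z - 14) - 12*z^3 + 4*z^2 + 105*z + 98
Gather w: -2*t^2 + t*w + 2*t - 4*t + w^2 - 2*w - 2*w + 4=-2*t^2 - 2*t + w^2 + w*(t - 4) + 4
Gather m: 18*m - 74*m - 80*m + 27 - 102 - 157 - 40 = -136*m - 272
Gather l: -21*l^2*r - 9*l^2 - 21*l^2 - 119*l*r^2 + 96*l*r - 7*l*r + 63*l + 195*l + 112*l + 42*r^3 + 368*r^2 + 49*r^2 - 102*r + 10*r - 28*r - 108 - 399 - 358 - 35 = l^2*(-21*r - 30) + l*(-119*r^2 + 89*r + 370) + 42*r^3 + 417*r^2 - 120*r - 900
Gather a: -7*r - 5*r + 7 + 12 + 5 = 24 - 12*r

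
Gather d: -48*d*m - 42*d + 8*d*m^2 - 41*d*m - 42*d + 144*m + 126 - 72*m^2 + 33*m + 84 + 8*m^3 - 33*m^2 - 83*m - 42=d*(8*m^2 - 89*m - 84) + 8*m^3 - 105*m^2 + 94*m + 168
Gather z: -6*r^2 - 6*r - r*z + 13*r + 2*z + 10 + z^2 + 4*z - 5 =-6*r^2 + 7*r + z^2 + z*(6 - r) + 5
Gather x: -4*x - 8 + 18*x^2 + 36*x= 18*x^2 + 32*x - 8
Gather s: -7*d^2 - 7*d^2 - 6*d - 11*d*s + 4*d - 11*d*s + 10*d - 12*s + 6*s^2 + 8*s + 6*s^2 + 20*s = -14*d^2 + 8*d + 12*s^2 + s*(16 - 22*d)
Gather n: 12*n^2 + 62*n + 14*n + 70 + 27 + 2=12*n^2 + 76*n + 99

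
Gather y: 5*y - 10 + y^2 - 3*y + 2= y^2 + 2*y - 8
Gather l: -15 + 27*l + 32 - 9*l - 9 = 18*l + 8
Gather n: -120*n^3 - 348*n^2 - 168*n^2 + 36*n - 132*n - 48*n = -120*n^3 - 516*n^2 - 144*n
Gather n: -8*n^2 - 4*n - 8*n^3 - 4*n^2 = -8*n^3 - 12*n^2 - 4*n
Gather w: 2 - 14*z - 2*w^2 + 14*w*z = -2*w^2 + 14*w*z - 14*z + 2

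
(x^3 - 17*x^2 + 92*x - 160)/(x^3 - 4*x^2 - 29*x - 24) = (x^2 - 9*x + 20)/(x^2 + 4*x + 3)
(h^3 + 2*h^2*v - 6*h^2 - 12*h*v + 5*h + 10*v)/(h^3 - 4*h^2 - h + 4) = (h^2 + 2*h*v - 5*h - 10*v)/(h^2 - 3*h - 4)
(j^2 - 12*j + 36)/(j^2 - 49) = (j^2 - 12*j + 36)/(j^2 - 49)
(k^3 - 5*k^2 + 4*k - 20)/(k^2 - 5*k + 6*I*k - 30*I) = (k^2 + 4)/(k + 6*I)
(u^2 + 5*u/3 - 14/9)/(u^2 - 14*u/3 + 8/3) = (u + 7/3)/(u - 4)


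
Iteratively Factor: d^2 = (d)*(d)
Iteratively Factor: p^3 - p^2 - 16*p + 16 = (p - 4)*(p^2 + 3*p - 4) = (p - 4)*(p - 1)*(p + 4)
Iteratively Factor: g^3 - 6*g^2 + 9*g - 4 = (g - 1)*(g^2 - 5*g + 4) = (g - 1)^2*(g - 4)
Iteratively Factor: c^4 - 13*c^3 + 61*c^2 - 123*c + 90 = (c - 2)*(c^3 - 11*c^2 + 39*c - 45) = (c - 5)*(c - 2)*(c^2 - 6*c + 9) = (c - 5)*(c - 3)*(c - 2)*(c - 3)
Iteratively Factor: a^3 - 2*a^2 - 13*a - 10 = (a - 5)*(a^2 + 3*a + 2) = (a - 5)*(a + 1)*(a + 2)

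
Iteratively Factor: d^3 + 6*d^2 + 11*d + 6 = (d + 3)*(d^2 + 3*d + 2) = (d + 2)*(d + 3)*(d + 1)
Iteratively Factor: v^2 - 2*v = (v)*(v - 2)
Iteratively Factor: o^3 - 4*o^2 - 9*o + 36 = (o - 3)*(o^2 - o - 12) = (o - 3)*(o + 3)*(o - 4)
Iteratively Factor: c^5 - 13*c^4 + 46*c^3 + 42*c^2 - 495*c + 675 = (c - 3)*(c^4 - 10*c^3 + 16*c^2 + 90*c - 225) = (c - 5)*(c - 3)*(c^3 - 5*c^2 - 9*c + 45) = (c - 5)*(c - 3)*(c + 3)*(c^2 - 8*c + 15) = (c - 5)*(c - 3)^2*(c + 3)*(c - 5)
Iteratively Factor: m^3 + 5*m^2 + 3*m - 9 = (m - 1)*(m^2 + 6*m + 9) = (m - 1)*(m + 3)*(m + 3)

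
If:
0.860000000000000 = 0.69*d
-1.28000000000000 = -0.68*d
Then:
No Solution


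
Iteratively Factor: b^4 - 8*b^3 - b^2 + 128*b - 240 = (b - 3)*(b^3 - 5*b^2 - 16*b + 80) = (b - 3)*(b + 4)*(b^2 - 9*b + 20) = (b - 4)*(b - 3)*(b + 4)*(b - 5)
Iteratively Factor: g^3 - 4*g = (g)*(g^2 - 4) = g*(g + 2)*(g - 2)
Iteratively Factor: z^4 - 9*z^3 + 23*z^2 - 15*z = (z - 3)*(z^3 - 6*z^2 + 5*z) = (z - 5)*(z - 3)*(z^2 - z) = (z - 5)*(z - 3)*(z - 1)*(z)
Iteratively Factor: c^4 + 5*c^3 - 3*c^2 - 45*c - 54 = (c + 2)*(c^3 + 3*c^2 - 9*c - 27) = (c - 3)*(c + 2)*(c^2 + 6*c + 9) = (c - 3)*(c + 2)*(c + 3)*(c + 3)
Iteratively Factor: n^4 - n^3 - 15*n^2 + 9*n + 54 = (n - 3)*(n^3 + 2*n^2 - 9*n - 18) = (n - 3)*(n + 3)*(n^2 - n - 6) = (n - 3)^2*(n + 3)*(n + 2)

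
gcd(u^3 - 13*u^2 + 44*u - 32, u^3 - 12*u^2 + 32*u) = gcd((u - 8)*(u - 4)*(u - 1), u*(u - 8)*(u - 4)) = u^2 - 12*u + 32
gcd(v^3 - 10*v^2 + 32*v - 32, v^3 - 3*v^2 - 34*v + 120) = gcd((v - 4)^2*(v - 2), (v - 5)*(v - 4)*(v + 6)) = v - 4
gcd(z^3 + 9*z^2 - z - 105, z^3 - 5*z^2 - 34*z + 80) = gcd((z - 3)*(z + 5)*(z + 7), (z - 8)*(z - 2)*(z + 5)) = z + 5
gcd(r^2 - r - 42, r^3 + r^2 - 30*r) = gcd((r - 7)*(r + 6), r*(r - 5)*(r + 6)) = r + 6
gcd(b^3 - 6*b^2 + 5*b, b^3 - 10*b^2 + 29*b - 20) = b^2 - 6*b + 5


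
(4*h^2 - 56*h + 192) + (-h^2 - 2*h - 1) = 3*h^2 - 58*h + 191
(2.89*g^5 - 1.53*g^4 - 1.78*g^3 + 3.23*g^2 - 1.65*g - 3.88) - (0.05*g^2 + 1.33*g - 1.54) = 2.89*g^5 - 1.53*g^4 - 1.78*g^3 + 3.18*g^2 - 2.98*g - 2.34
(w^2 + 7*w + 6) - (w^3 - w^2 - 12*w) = -w^3 + 2*w^2 + 19*w + 6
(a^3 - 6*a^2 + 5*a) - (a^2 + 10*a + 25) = a^3 - 7*a^2 - 5*a - 25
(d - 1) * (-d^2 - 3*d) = -d^3 - 2*d^2 + 3*d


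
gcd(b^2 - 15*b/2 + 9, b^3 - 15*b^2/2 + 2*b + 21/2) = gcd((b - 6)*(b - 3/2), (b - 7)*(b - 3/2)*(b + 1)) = b - 3/2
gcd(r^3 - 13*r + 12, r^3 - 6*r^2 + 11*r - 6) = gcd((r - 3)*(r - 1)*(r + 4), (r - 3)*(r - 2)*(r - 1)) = r^2 - 4*r + 3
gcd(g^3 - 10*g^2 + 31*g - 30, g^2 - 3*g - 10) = g - 5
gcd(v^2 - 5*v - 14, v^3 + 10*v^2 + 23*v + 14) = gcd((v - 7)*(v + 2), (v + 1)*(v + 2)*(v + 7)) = v + 2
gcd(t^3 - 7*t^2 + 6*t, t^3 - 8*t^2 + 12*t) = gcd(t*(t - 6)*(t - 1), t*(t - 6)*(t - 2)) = t^2 - 6*t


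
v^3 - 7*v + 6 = (v - 2)*(v - 1)*(v + 3)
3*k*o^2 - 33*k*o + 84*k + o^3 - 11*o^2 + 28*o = (3*k + o)*(o - 7)*(o - 4)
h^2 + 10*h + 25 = (h + 5)^2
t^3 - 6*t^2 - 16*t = t*(t - 8)*(t + 2)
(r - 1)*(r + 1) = r^2 - 1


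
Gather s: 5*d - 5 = 5*d - 5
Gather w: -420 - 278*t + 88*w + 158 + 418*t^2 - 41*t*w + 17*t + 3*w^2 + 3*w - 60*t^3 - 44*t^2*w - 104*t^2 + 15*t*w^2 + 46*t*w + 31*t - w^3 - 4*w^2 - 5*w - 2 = -60*t^3 + 314*t^2 - 230*t - w^3 + w^2*(15*t - 1) + w*(-44*t^2 + 5*t + 86) - 264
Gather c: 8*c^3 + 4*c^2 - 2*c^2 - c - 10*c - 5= 8*c^3 + 2*c^2 - 11*c - 5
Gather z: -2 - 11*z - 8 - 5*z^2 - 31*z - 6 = -5*z^2 - 42*z - 16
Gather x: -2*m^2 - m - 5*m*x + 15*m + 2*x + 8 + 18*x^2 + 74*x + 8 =-2*m^2 + 14*m + 18*x^2 + x*(76 - 5*m) + 16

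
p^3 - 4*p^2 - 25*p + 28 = (p - 7)*(p - 1)*(p + 4)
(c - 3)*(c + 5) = c^2 + 2*c - 15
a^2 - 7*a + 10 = (a - 5)*(a - 2)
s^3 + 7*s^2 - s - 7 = (s - 1)*(s + 1)*(s + 7)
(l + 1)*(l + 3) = l^2 + 4*l + 3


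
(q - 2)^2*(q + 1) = q^3 - 3*q^2 + 4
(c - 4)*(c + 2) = c^2 - 2*c - 8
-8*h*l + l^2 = l*(-8*h + l)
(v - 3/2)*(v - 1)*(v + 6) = v^3 + 7*v^2/2 - 27*v/2 + 9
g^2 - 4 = (g - 2)*(g + 2)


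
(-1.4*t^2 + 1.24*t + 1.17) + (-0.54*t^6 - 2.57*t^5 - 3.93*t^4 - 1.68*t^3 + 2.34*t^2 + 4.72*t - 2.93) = -0.54*t^6 - 2.57*t^5 - 3.93*t^4 - 1.68*t^3 + 0.94*t^2 + 5.96*t - 1.76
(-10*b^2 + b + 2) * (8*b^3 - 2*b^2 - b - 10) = -80*b^5 + 28*b^4 + 24*b^3 + 95*b^2 - 12*b - 20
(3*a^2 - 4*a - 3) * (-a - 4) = -3*a^3 - 8*a^2 + 19*a + 12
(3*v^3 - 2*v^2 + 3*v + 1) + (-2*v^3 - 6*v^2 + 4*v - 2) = v^3 - 8*v^2 + 7*v - 1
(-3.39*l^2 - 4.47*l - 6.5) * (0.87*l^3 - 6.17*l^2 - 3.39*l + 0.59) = -2.9493*l^5 + 17.0274*l^4 + 33.417*l^3 + 53.2582*l^2 + 19.3977*l - 3.835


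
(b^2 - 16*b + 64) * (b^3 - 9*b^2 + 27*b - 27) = b^5 - 25*b^4 + 235*b^3 - 1035*b^2 + 2160*b - 1728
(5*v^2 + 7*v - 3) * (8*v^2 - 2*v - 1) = 40*v^4 + 46*v^3 - 43*v^2 - v + 3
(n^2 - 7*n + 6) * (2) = 2*n^2 - 14*n + 12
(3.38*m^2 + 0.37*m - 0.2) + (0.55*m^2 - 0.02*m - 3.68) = 3.93*m^2 + 0.35*m - 3.88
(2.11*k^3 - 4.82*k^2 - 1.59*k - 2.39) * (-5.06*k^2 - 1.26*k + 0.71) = -10.6766*k^5 + 21.7306*k^4 + 15.6167*k^3 + 10.6746*k^2 + 1.8825*k - 1.6969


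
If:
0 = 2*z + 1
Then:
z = -1/2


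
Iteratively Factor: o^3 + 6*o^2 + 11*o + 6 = (o + 1)*(o^2 + 5*o + 6) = (o + 1)*(o + 3)*(o + 2)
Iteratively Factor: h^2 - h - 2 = (h - 2)*(h + 1)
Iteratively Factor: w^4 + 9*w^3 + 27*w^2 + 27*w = (w + 3)*(w^3 + 6*w^2 + 9*w) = (w + 3)^2*(w^2 + 3*w) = (w + 3)^3*(w)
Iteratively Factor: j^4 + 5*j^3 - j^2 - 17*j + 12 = (j - 1)*(j^3 + 6*j^2 + 5*j - 12) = (j - 1)^2*(j^2 + 7*j + 12) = (j - 1)^2*(j + 4)*(j + 3)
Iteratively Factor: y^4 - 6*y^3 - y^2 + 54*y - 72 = (y - 4)*(y^3 - 2*y^2 - 9*y + 18) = (y - 4)*(y - 2)*(y^2 - 9) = (y - 4)*(y - 2)*(y + 3)*(y - 3)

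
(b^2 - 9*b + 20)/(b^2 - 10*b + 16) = (b^2 - 9*b + 20)/(b^2 - 10*b + 16)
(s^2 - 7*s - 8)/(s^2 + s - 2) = (s^2 - 7*s - 8)/(s^2 + s - 2)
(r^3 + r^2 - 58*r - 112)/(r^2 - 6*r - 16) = r + 7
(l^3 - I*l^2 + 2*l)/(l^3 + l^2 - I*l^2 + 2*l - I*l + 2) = l/(l + 1)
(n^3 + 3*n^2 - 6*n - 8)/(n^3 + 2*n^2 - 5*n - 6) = (n + 4)/(n + 3)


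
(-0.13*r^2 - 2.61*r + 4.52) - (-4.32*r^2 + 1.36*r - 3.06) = 4.19*r^2 - 3.97*r + 7.58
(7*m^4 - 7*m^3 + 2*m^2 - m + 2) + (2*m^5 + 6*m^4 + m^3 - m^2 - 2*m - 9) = 2*m^5 + 13*m^4 - 6*m^3 + m^2 - 3*m - 7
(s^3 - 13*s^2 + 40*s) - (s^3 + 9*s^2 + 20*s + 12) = -22*s^2 + 20*s - 12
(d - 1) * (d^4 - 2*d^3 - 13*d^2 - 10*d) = d^5 - 3*d^4 - 11*d^3 + 3*d^2 + 10*d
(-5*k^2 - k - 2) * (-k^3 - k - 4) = 5*k^5 + k^4 + 7*k^3 + 21*k^2 + 6*k + 8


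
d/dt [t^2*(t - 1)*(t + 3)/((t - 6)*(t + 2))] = 2*t*(t^4 - 5*t^3 - 32*t^2 - 30*t + 36)/(t^4 - 8*t^3 - 8*t^2 + 96*t + 144)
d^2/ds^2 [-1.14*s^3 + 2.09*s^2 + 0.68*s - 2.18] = 4.18 - 6.84*s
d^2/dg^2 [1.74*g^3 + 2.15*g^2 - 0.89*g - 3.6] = 10.44*g + 4.3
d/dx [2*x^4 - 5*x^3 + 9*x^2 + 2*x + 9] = 8*x^3 - 15*x^2 + 18*x + 2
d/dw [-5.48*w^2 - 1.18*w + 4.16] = -10.96*w - 1.18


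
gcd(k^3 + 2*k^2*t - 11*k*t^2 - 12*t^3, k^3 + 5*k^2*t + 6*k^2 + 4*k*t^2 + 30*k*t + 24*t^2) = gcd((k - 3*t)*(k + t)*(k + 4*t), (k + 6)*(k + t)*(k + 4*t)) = k^2 + 5*k*t + 4*t^2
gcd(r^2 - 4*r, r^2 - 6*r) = r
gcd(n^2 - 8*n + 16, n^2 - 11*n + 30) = 1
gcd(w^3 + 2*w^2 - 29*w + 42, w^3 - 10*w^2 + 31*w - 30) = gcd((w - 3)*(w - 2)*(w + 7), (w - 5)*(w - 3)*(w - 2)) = w^2 - 5*w + 6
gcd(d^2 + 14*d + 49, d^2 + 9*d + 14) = d + 7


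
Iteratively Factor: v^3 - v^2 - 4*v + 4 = (v - 2)*(v^2 + v - 2) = (v - 2)*(v + 2)*(v - 1)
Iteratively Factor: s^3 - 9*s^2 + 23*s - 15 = (s - 5)*(s^2 - 4*s + 3) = (s - 5)*(s - 1)*(s - 3)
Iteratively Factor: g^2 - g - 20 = (g + 4)*(g - 5)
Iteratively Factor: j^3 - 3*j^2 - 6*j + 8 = (j + 2)*(j^2 - 5*j + 4) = (j - 1)*(j + 2)*(j - 4)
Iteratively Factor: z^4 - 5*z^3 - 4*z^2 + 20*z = (z + 2)*(z^3 - 7*z^2 + 10*z) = (z - 2)*(z + 2)*(z^2 - 5*z) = (z - 5)*(z - 2)*(z + 2)*(z)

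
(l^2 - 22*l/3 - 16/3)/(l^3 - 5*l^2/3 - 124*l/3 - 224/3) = (3*l + 2)/(3*l^2 + 19*l + 28)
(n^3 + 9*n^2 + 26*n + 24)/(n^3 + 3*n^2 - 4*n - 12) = (n + 4)/(n - 2)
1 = 1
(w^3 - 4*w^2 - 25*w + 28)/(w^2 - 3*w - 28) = w - 1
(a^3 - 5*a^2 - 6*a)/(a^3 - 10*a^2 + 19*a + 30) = a/(a - 5)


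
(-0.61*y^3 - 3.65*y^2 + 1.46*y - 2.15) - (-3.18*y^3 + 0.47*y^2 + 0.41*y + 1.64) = 2.57*y^3 - 4.12*y^2 + 1.05*y - 3.79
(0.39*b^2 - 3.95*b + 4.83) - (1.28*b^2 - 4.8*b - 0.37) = -0.89*b^2 + 0.85*b + 5.2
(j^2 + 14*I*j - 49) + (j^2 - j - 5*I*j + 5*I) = 2*j^2 - j + 9*I*j - 49 + 5*I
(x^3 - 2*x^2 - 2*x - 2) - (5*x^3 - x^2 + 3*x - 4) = -4*x^3 - x^2 - 5*x + 2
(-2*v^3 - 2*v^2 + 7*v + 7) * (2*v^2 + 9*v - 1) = -4*v^5 - 22*v^4 - 2*v^3 + 79*v^2 + 56*v - 7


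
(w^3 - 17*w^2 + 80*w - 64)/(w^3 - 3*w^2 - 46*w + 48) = (w - 8)/(w + 6)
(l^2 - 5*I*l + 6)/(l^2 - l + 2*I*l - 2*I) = (l^2 - 5*I*l + 6)/(l^2 - l + 2*I*l - 2*I)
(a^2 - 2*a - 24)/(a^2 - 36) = (a + 4)/(a + 6)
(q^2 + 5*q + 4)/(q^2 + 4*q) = (q + 1)/q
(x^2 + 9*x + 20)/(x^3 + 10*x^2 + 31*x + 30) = (x + 4)/(x^2 + 5*x + 6)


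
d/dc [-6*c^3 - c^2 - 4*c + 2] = -18*c^2 - 2*c - 4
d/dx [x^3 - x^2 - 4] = x*(3*x - 2)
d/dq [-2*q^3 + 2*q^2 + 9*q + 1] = -6*q^2 + 4*q + 9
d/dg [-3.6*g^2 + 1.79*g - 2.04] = 1.79 - 7.2*g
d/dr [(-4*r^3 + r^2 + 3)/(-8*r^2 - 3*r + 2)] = (32*r^4 + 24*r^3 - 27*r^2 + 52*r + 9)/(64*r^4 + 48*r^3 - 23*r^2 - 12*r + 4)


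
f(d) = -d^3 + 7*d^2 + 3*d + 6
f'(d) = -3*d^2 + 14*d + 3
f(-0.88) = 9.46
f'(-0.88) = -11.64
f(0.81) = 12.49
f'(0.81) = 12.37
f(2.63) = 44.12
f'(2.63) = 19.07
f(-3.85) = 155.27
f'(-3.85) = -95.37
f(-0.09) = 5.79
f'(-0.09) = 1.72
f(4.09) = 66.95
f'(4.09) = 10.08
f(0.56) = 9.70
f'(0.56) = 9.90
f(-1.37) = 17.60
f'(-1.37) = -21.81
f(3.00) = 51.00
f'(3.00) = 18.00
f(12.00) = -678.00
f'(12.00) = -261.00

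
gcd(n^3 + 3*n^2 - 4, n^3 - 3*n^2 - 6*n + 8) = n^2 + n - 2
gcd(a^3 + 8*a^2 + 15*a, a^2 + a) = a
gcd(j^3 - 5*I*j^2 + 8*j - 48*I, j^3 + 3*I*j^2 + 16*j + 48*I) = j^2 - I*j + 12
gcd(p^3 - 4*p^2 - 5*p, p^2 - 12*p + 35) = p - 5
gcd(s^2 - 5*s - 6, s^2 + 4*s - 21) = 1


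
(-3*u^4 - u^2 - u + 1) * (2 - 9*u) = 27*u^5 - 6*u^4 + 9*u^3 + 7*u^2 - 11*u + 2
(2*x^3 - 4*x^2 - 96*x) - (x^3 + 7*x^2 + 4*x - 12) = x^3 - 11*x^2 - 100*x + 12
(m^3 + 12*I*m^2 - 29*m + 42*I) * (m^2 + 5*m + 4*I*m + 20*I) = m^5 + 5*m^4 + 16*I*m^4 - 77*m^3 + 80*I*m^3 - 385*m^2 - 74*I*m^2 - 168*m - 370*I*m - 840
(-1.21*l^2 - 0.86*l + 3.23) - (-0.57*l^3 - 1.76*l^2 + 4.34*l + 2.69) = 0.57*l^3 + 0.55*l^2 - 5.2*l + 0.54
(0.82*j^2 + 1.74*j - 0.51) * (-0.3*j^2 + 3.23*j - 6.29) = -0.246*j^4 + 2.1266*j^3 + 0.615399999999999*j^2 - 12.5919*j + 3.2079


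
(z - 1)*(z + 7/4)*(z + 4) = z^3 + 19*z^2/4 + 5*z/4 - 7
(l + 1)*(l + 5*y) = l^2 + 5*l*y + l + 5*y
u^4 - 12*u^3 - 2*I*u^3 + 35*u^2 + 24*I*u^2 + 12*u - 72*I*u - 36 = (u - 6)^2*(u - I)^2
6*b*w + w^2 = w*(6*b + w)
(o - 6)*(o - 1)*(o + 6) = o^3 - o^2 - 36*o + 36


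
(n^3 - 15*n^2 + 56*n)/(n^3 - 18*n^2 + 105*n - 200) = n*(n - 7)/(n^2 - 10*n + 25)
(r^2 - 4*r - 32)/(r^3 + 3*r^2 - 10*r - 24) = (r - 8)/(r^2 - r - 6)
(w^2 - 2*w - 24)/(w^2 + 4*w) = (w - 6)/w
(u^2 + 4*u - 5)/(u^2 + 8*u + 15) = (u - 1)/(u + 3)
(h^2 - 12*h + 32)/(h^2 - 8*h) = (h - 4)/h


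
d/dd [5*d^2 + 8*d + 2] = 10*d + 8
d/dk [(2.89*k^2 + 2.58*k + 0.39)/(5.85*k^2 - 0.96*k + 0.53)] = (-17.8674*k^2 - 1.4996*k + 1.7418)/(34.2225*k^4 - 11.232*k^3 + 7.1226*k^2 - 1.0176*k + 0.2809)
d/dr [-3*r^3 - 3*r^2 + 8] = 3*r*(-3*r - 2)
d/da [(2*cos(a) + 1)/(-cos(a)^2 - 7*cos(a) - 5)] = (-2*cos(a) - cos(2*a) + 2)*sin(a)/(cos(a)^2 + 7*cos(a) + 5)^2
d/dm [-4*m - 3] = -4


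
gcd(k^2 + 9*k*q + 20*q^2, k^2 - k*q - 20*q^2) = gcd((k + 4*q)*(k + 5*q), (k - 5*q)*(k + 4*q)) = k + 4*q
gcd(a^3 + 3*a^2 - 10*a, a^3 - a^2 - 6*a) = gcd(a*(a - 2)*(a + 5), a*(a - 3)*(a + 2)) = a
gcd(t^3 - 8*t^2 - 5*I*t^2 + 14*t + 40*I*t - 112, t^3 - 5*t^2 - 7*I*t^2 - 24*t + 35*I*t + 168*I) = t^2 + t*(-8 - 7*I) + 56*I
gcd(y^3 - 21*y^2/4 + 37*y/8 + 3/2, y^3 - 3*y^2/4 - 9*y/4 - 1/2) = y + 1/4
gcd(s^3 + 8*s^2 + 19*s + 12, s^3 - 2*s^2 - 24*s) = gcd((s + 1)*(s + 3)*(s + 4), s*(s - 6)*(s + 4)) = s + 4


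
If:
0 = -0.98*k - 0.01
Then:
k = -0.01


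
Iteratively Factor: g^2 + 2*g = (g)*(g + 2)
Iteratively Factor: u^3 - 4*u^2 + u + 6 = (u - 2)*(u^2 - 2*u - 3) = (u - 2)*(u + 1)*(u - 3)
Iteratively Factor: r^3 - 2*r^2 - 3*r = (r + 1)*(r^2 - 3*r) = r*(r + 1)*(r - 3)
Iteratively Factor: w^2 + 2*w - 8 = (w - 2)*(w + 4)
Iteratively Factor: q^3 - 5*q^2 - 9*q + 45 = (q - 5)*(q^2 - 9) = (q - 5)*(q - 3)*(q + 3)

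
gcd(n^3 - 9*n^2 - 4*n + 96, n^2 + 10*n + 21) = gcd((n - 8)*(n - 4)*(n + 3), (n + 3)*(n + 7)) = n + 3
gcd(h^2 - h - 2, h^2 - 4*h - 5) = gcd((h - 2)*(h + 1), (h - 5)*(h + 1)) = h + 1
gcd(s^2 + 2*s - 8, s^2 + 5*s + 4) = s + 4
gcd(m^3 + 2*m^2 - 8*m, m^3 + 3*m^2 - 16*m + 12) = m - 2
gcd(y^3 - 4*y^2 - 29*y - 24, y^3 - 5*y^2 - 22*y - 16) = y^2 - 7*y - 8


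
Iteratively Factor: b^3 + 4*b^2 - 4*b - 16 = (b + 2)*(b^2 + 2*b - 8) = (b - 2)*(b + 2)*(b + 4)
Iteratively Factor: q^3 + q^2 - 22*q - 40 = (q - 5)*(q^2 + 6*q + 8) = (q - 5)*(q + 4)*(q + 2)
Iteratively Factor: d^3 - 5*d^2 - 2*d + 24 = (d + 2)*(d^2 - 7*d + 12) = (d - 4)*(d + 2)*(d - 3)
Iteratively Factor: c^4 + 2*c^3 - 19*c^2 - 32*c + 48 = (c + 4)*(c^3 - 2*c^2 - 11*c + 12) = (c - 1)*(c + 4)*(c^2 - c - 12) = (c - 4)*(c - 1)*(c + 4)*(c + 3)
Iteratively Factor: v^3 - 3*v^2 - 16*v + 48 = (v - 3)*(v^2 - 16) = (v - 3)*(v + 4)*(v - 4)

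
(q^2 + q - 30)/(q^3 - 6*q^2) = (q^2 + q - 30)/(q^2*(q - 6))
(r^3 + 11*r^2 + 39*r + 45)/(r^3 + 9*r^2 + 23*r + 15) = (r + 3)/(r + 1)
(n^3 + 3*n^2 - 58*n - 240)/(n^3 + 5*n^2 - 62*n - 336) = (n + 5)/(n + 7)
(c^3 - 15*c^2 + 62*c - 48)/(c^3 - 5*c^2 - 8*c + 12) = (c - 8)/(c + 2)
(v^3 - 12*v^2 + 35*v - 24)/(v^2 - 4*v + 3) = v - 8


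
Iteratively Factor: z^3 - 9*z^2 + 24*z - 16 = (z - 4)*(z^2 - 5*z + 4) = (z - 4)*(z - 1)*(z - 4)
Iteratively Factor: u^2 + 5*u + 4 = (u + 4)*(u + 1)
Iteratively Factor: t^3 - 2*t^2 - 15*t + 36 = (t - 3)*(t^2 + t - 12) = (t - 3)*(t + 4)*(t - 3)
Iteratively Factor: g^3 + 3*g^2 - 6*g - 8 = (g + 1)*(g^2 + 2*g - 8) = (g - 2)*(g + 1)*(g + 4)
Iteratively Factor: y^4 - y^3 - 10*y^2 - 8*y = (y)*(y^3 - y^2 - 10*y - 8) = y*(y + 1)*(y^2 - 2*y - 8) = y*(y + 1)*(y + 2)*(y - 4)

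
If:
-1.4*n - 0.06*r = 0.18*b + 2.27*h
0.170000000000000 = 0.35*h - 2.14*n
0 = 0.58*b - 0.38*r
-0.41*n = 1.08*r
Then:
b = 0.02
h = 0.04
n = -0.07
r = 0.03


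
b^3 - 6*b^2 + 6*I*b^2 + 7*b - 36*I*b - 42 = (b - 6)*(b - I)*(b + 7*I)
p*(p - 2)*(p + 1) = p^3 - p^2 - 2*p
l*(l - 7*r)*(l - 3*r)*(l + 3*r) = l^4 - 7*l^3*r - 9*l^2*r^2 + 63*l*r^3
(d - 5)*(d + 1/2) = d^2 - 9*d/2 - 5/2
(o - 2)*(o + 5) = o^2 + 3*o - 10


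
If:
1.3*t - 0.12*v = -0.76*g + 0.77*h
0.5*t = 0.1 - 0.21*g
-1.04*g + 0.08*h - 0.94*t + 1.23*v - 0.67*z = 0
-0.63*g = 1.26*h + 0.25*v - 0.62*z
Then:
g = 0.586015571329269*z - 0.429273113263153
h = 0.0303779723634058*z + 0.231981624158036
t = 0.380294707570524 - 0.246126539958293*z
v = 0.850135779538676*z - 0.0874191403333573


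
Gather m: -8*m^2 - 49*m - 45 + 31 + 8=-8*m^2 - 49*m - 6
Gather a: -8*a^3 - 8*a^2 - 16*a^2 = -8*a^3 - 24*a^2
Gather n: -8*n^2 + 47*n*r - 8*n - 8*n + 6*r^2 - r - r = -8*n^2 + n*(47*r - 16) + 6*r^2 - 2*r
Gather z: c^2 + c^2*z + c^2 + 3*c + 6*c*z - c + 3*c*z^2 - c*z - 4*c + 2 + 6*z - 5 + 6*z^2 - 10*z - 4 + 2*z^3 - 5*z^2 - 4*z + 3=2*c^2 - 2*c + 2*z^3 + z^2*(3*c + 1) + z*(c^2 + 5*c - 8) - 4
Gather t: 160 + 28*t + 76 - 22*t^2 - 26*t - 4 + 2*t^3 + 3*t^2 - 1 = 2*t^3 - 19*t^2 + 2*t + 231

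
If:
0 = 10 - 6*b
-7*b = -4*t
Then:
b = 5/3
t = 35/12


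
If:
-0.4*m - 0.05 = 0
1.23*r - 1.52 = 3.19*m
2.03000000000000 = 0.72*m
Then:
No Solution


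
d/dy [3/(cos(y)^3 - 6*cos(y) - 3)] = 9*(cos(y)^2 - 2)*sin(y)/(-cos(y)^3 + 6*cos(y) + 3)^2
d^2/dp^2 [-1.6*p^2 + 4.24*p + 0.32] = -3.20000000000000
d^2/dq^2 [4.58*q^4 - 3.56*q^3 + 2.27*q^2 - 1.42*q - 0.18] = 54.96*q^2 - 21.36*q + 4.54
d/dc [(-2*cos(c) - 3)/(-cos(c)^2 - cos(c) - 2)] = (6*cos(c) + cos(2*c))*sin(c)/(cos(c)^2 + cos(c) + 2)^2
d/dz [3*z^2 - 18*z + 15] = 6*z - 18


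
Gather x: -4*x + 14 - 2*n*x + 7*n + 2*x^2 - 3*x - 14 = 7*n + 2*x^2 + x*(-2*n - 7)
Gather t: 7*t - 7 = 7*t - 7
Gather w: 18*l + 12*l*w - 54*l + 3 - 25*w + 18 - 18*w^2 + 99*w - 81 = -36*l - 18*w^2 + w*(12*l + 74) - 60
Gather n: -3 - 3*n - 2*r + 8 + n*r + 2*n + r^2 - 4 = n*(r - 1) + r^2 - 2*r + 1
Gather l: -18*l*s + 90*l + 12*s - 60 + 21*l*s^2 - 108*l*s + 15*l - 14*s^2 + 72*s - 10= l*(21*s^2 - 126*s + 105) - 14*s^2 + 84*s - 70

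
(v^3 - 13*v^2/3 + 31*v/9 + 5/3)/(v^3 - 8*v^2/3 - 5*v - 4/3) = (v^2 - 14*v/3 + 5)/(v^2 - 3*v - 4)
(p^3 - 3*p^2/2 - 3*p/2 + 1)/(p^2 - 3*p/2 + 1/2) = (p^2 - p - 2)/(p - 1)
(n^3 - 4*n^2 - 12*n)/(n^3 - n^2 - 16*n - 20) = n*(n - 6)/(n^2 - 3*n - 10)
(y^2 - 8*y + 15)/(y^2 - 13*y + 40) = (y - 3)/(y - 8)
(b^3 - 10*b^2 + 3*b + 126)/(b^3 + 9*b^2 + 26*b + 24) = (b^2 - 13*b + 42)/(b^2 + 6*b + 8)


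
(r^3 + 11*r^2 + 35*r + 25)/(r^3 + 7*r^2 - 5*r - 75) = (r + 1)/(r - 3)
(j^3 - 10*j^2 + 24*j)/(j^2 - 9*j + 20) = j*(j - 6)/(j - 5)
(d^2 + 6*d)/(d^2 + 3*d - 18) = d/(d - 3)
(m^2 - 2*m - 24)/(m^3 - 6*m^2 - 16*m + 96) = 1/(m - 4)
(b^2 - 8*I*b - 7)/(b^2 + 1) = (b - 7*I)/(b + I)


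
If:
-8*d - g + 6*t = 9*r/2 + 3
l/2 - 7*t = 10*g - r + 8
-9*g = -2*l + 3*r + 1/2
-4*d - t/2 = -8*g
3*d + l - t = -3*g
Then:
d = 19553/11374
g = 6839/11374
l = -63088/5687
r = -53265/5687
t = -500/121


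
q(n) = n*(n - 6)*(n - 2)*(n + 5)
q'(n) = n*(n - 6)*(n - 2) + n*(n - 6)*(n + 5) + n*(n - 2)*(n + 5) + (n - 6)*(n - 2)*(n + 5) = 4*n^3 - 9*n^2 - 56*n + 60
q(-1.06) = -90.23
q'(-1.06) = 104.48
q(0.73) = 28.00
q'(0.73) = 15.88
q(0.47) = 21.75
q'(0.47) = 32.11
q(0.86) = 29.53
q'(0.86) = 7.73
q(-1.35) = -121.33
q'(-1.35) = 109.36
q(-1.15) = -99.72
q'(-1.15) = 106.41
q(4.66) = -160.45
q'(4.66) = 8.38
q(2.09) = -5.21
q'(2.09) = -59.84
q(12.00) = 12240.00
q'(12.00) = 5004.00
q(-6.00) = 576.00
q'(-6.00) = -792.00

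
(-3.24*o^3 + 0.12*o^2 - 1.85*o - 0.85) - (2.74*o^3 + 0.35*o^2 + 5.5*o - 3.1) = -5.98*o^3 - 0.23*o^2 - 7.35*o + 2.25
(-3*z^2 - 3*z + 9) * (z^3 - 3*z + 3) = -3*z^5 - 3*z^4 + 18*z^3 - 36*z + 27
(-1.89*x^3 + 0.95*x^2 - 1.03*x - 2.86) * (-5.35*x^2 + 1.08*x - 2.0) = 10.1115*x^5 - 7.1237*x^4 + 10.3165*x^3 + 12.2886*x^2 - 1.0288*x + 5.72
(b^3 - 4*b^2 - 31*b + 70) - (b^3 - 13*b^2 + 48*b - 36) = 9*b^2 - 79*b + 106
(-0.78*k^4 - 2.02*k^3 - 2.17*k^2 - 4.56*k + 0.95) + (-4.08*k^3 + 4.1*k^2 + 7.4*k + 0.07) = -0.78*k^4 - 6.1*k^3 + 1.93*k^2 + 2.84*k + 1.02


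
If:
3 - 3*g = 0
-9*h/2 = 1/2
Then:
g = 1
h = -1/9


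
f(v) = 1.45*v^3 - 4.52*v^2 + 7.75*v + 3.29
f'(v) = 4.35*v^2 - 9.04*v + 7.75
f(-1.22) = -15.53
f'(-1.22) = 25.25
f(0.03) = 3.52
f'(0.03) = 7.48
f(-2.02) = -42.76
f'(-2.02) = 43.76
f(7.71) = 458.91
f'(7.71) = 196.63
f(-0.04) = 2.97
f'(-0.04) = 8.12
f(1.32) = 8.98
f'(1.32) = 3.40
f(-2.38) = -60.31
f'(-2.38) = 53.91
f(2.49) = 16.95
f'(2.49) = 12.21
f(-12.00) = -3246.19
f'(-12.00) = 742.63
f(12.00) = 1951.01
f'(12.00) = 525.67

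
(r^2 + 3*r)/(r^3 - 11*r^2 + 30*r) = (r + 3)/(r^2 - 11*r + 30)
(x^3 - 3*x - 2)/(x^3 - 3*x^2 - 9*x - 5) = (x - 2)/(x - 5)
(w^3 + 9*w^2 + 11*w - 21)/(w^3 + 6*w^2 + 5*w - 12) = (w + 7)/(w + 4)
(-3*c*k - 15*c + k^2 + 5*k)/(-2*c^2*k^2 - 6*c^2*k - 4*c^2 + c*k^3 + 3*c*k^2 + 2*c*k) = (3*c*k + 15*c - k^2 - 5*k)/(c*(2*c*k^2 + 6*c*k + 4*c - k^3 - 3*k^2 - 2*k))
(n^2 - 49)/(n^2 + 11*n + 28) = (n - 7)/(n + 4)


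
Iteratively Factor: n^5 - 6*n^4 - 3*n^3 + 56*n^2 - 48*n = (n - 1)*(n^4 - 5*n^3 - 8*n^2 + 48*n) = (n - 1)*(n + 3)*(n^3 - 8*n^2 + 16*n) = (n - 4)*(n - 1)*(n + 3)*(n^2 - 4*n) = (n - 4)^2*(n - 1)*(n + 3)*(n)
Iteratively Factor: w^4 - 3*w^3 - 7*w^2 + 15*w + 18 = (w + 2)*(w^3 - 5*w^2 + 3*w + 9) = (w - 3)*(w + 2)*(w^2 - 2*w - 3) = (w - 3)^2*(w + 2)*(w + 1)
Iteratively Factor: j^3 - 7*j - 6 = (j - 3)*(j^2 + 3*j + 2) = (j - 3)*(j + 2)*(j + 1)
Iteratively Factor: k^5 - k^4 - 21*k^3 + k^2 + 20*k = (k - 1)*(k^4 - 21*k^2 - 20*k) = (k - 5)*(k - 1)*(k^3 + 5*k^2 + 4*k) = (k - 5)*(k - 1)*(k + 4)*(k^2 + k) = (k - 5)*(k - 1)*(k + 1)*(k + 4)*(k)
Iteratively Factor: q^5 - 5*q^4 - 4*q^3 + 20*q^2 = (q - 2)*(q^4 - 3*q^3 - 10*q^2) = q*(q - 2)*(q^3 - 3*q^2 - 10*q) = q^2*(q - 2)*(q^2 - 3*q - 10) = q^2*(q - 5)*(q - 2)*(q + 2)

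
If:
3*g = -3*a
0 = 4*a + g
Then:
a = 0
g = 0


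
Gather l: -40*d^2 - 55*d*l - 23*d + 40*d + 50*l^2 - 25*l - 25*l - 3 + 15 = -40*d^2 + 17*d + 50*l^2 + l*(-55*d - 50) + 12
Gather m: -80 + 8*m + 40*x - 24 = 8*m + 40*x - 104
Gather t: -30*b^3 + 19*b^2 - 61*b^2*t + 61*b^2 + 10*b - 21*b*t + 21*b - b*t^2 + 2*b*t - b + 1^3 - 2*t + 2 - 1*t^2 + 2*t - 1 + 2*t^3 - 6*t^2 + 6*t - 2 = -30*b^3 + 80*b^2 + 30*b + 2*t^3 + t^2*(-b - 7) + t*(-61*b^2 - 19*b + 6)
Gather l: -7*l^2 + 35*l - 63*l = -7*l^2 - 28*l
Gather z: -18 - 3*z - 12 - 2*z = -5*z - 30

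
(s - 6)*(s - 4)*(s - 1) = s^3 - 11*s^2 + 34*s - 24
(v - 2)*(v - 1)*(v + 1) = v^3 - 2*v^2 - v + 2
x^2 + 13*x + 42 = (x + 6)*(x + 7)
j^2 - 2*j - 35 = (j - 7)*(j + 5)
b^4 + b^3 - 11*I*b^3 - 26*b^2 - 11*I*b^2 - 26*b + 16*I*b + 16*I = (b - 8*I)*(b - 2*I)*(-I*b - I)*(I*b + 1)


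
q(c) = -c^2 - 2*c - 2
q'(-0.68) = -0.64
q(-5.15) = -18.22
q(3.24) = -18.98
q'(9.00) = -20.00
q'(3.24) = -8.48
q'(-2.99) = 3.98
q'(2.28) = -6.56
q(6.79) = -61.68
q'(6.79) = -15.58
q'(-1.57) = 1.14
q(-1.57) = -1.32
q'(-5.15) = 8.30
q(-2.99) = -4.96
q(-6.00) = -26.00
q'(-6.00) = 10.00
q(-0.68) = -1.10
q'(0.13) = -2.26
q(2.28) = -11.76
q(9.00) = -101.00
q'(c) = -2*c - 2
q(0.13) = -2.28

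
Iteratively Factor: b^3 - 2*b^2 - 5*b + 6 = (b + 2)*(b^2 - 4*b + 3) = (b - 1)*(b + 2)*(b - 3)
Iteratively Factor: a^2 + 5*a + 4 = (a + 4)*(a + 1)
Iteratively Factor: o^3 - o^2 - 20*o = (o - 5)*(o^2 + 4*o) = o*(o - 5)*(o + 4)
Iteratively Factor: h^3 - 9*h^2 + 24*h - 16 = (h - 4)*(h^2 - 5*h + 4) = (h - 4)*(h - 1)*(h - 4)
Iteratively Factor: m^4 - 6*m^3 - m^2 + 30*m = (m + 2)*(m^3 - 8*m^2 + 15*m) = (m - 5)*(m + 2)*(m^2 - 3*m) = m*(m - 5)*(m + 2)*(m - 3)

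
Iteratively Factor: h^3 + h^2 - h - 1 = (h + 1)*(h^2 - 1) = (h - 1)*(h + 1)*(h + 1)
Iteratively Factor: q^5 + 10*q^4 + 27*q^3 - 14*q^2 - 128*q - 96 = (q - 2)*(q^4 + 12*q^3 + 51*q^2 + 88*q + 48) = (q - 2)*(q + 4)*(q^3 + 8*q^2 + 19*q + 12) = (q - 2)*(q + 4)^2*(q^2 + 4*q + 3) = (q - 2)*(q + 1)*(q + 4)^2*(q + 3)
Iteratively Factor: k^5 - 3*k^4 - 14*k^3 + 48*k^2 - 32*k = (k)*(k^4 - 3*k^3 - 14*k^2 + 48*k - 32) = k*(k - 2)*(k^3 - k^2 - 16*k + 16) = k*(k - 4)*(k - 2)*(k^2 + 3*k - 4) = k*(k - 4)*(k - 2)*(k + 4)*(k - 1)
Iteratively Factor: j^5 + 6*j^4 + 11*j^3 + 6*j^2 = (j + 2)*(j^4 + 4*j^3 + 3*j^2) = (j + 2)*(j + 3)*(j^3 + j^2) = j*(j + 2)*(j + 3)*(j^2 + j) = j^2*(j + 2)*(j + 3)*(j + 1)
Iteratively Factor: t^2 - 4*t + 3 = (t - 1)*(t - 3)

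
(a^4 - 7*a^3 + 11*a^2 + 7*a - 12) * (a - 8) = a^5 - 15*a^4 + 67*a^3 - 81*a^2 - 68*a + 96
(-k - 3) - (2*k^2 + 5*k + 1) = -2*k^2 - 6*k - 4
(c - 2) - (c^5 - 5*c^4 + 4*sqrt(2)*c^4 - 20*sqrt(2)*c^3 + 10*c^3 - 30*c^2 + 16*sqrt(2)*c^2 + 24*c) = -c^5 - 4*sqrt(2)*c^4 + 5*c^4 - 10*c^3 + 20*sqrt(2)*c^3 - 16*sqrt(2)*c^2 + 30*c^2 - 23*c - 2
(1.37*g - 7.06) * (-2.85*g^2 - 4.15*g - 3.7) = -3.9045*g^3 + 14.4355*g^2 + 24.23*g + 26.122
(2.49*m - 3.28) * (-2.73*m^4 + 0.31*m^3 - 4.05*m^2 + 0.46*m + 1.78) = -6.7977*m^5 + 9.7263*m^4 - 11.1013*m^3 + 14.4294*m^2 + 2.9234*m - 5.8384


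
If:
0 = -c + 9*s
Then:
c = 9*s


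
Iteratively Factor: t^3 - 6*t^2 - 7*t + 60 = (t + 3)*(t^2 - 9*t + 20) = (t - 4)*(t + 3)*(t - 5)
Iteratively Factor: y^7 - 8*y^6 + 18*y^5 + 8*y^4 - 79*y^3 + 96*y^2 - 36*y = (y - 1)*(y^6 - 7*y^5 + 11*y^4 + 19*y^3 - 60*y^2 + 36*y) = (y - 2)*(y - 1)*(y^5 - 5*y^4 + y^3 + 21*y^2 - 18*y) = (y - 3)*(y - 2)*(y - 1)*(y^4 - 2*y^3 - 5*y^2 + 6*y) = (y - 3)*(y - 2)*(y - 1)*(y + 2)*(y^3 - 4*y^2 + 3*y) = (y - 3)*(y - 2)*(y - 1)^2*(y + 2)*(y^2 - 3*y) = y*(y - 3)*(y - 2)*(y - 1)^2*(y + 2)*(y - 3)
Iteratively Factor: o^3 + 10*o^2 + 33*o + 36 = (o + 3)*(o^2 + 7*o + 12) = (o + 3)*(o + 4)*(o + 3)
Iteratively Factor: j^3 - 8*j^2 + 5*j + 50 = (j + 2)*(j^2 - 10*j + 25) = (j - 5)*(j + 2)*(j - 5)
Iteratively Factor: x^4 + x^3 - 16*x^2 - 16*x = (x + 4)*(x^3 - 3*x^2 - 4*x) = x*(x + 4)*(x^2 - 3*x - 4) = x*(x - 4)*(x + 4)*(x + 1)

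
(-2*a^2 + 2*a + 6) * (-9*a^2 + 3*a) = 18*a^4 - 24*a^3 - 48*a^2 + 18*a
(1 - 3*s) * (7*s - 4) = -21*s^2 + 19*s - 4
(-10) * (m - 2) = 20 - 10*m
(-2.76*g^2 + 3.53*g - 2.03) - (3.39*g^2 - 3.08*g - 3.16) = -6.15*g^2 + 6.61*g + 1.13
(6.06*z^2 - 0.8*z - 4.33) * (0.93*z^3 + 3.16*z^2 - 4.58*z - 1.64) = 5.6358*z^5 + 18.4056*z^4 - 34.3097*z^3 - 19.9572*z^2 + 21.1434*z + 7.1012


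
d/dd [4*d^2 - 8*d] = 8*d - 8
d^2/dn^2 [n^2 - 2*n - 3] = 2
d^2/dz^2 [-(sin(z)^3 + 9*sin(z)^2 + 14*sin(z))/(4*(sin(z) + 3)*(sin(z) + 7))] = (sin(z)^4 + 9*sin(z)^3 + 30*sin(z)^2 + 18*sin(z) - 6)/(4*(sin(z) + 3)^3)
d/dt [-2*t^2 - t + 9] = -4*t - 1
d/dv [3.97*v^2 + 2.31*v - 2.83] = 7.94*v + 2.31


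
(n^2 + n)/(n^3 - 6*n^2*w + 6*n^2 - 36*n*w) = (n + 1)/(n^2 - 6*n*w + 6*n - 36*w)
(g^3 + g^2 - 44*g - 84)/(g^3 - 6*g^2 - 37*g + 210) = (g + 2)/(g - 5)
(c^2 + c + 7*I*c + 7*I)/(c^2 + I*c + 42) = (c + 1)/(c - 6*I)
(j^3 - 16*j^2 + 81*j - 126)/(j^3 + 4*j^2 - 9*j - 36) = (j^2 - 13*j + 42)/(j^2 + 7*j + 12)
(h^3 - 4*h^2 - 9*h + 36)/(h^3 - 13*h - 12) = (h - 3)/(h + 1)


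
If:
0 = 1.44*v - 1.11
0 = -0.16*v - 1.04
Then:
No Solution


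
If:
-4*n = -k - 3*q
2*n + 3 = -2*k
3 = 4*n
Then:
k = -9/4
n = 3/4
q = 7/4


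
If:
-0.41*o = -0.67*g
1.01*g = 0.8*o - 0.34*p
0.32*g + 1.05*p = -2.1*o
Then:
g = 0.00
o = 0.00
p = 0.00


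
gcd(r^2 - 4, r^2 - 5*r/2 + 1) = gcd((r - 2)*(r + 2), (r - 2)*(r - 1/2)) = r - 2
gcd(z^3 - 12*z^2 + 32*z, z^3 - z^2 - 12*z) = z^2 - 4*z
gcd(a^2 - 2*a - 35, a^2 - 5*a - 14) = a - 7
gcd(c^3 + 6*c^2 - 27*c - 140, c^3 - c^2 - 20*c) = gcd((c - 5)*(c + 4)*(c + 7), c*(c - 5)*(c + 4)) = c^2 - c - 20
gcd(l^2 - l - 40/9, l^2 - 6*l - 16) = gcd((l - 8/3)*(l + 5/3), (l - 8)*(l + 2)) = 1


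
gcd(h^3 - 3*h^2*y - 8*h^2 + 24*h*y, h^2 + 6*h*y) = h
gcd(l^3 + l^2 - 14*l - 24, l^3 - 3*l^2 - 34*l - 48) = l^2 + 5*l + 6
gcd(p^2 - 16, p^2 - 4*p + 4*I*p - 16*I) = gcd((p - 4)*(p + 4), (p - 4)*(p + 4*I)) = p - 4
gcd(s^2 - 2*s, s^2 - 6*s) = s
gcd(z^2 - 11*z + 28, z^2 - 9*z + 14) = z - 7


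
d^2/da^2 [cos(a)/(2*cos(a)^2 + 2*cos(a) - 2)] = ((1 - cos(a)^2)^2 - cos(a)^5 - 4*cos(a)^3 + cos(a)^2 + 5*cos(a) + 1)/(2*(cos(a)^2 + cos(a) - 1)^3)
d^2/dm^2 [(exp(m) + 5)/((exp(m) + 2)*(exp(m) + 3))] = (exp(4*m) + 15*exp(3*m) + 39*exp(2*m) - 25*exp(m) - 114)*exp(m)/(exp(6*m) + 15*exp(5*m) + 93*exp(4*m) + 305*exp(3*m) + 558*exp(2*m) + 540*exp(m) + 216)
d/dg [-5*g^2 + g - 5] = 1 - 10*g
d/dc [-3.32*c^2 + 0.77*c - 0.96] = 0.77 - 6.64*c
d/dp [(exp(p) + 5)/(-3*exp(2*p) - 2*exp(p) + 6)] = (3*exp(2*p) + 30*exp(p) + 16)*exp(p)/(9*exp(4*p) + 12*exp(3*p) - 32*exp(2*p) - 24*exp(p) + 36)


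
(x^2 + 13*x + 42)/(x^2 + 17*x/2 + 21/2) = 2*(x + 6)/(2*x + 3)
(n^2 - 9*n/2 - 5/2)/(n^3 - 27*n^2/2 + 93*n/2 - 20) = (2*n + 1)/(2*n^2 - 17*n + 8)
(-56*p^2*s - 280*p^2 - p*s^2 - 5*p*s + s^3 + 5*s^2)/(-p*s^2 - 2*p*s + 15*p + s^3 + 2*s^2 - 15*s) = (56*p^2 + p*s - s^2)/(p*s - 3*p - s^2 + 3*s)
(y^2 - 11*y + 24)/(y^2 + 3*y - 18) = (y - 8)/(y + 6)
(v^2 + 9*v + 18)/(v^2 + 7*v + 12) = (v + 6)/(v + 4)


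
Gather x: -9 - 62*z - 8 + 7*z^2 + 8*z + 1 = 7*z^2 - 54*z - 16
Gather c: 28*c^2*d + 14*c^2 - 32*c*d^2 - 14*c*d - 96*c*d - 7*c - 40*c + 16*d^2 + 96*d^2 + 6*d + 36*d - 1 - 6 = c^2*(28*d + 14) + c*(-32*d^2 - 110*d - 47) + 112*d^2 + 42*d - 7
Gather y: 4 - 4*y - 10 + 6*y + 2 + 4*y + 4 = 6*y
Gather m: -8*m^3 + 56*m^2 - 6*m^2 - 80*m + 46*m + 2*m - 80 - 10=-8*m^3 + 50*m^2 - 32*m - 90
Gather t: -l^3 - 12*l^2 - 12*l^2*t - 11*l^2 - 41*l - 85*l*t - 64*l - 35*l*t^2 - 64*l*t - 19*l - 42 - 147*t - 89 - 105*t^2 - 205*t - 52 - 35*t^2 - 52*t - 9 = -l^3 - 23*l^2 - 124*l + t^2*(-35*l - 140) + t*(-12*l^2 - 149*l - 404) - 192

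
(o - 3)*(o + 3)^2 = o^3 + 3*o^2 - 9*o - 27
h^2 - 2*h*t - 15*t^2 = (h - 5*t)*(h + 3*t)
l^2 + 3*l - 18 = (l - 3)*(l + 6)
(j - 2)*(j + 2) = j^2 - 4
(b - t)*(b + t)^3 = b^4 + 2*b^3*t - 2*b*t^3 - t^4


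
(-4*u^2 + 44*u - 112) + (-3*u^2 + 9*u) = -7*u^2 + 53*u - 112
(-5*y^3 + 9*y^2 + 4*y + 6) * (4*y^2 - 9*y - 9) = -20*y^5 + 81*y^4 - 20*y^3 - 93*y^2 - 90*y - 54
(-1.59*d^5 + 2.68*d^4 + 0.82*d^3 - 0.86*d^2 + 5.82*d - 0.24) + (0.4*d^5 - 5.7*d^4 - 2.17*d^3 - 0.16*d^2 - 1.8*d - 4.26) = -1.19*d^5 - 3.02*d^4 - 1.35*d^3 - 1.02*d^2 + 4.02*d - 4.5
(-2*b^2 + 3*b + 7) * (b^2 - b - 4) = -2*b^4 + 5*b^3 + 12*b^2 - 19*b - 28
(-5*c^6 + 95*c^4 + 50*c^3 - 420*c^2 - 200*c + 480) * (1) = -5*c^6 + 95*c^4 + 50*c^3 - 420*c^2 - 200*c + 480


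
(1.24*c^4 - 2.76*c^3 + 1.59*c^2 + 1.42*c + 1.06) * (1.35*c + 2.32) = 1.674*c^5 - 0.8492*c^4 - 4.2567*c^3 + 5.6058*c^2 + 4.7254*c + 2.4592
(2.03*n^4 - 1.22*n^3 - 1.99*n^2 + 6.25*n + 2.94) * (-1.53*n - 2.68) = -3.1059*n^5 - 3.5738*n^4 + 6.3143*n^3 - 4.2293*n^2 - 21.2482*n - 7.8792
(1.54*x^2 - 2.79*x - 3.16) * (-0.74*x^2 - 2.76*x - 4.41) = -1.1396*x^4 - 2.1858*x^3 + 3.2474*x^2 + 21.0255*x + 13.9356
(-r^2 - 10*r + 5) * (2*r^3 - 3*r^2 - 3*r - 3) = -2*r^5 - 17*r^4 + 43*r^3 + 18*r^2 + 15*r - 15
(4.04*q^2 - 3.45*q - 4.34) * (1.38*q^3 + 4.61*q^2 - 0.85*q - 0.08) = 5.5752*q^5 + 13.8634*q^4 - 25.3277*q^3 - 17.3981*q^2 + 3.965*q + 0.3472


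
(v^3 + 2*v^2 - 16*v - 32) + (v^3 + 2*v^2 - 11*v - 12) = 2*v^3 + 4*v^2 - 27*v - 44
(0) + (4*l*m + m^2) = 4*l*m + m^2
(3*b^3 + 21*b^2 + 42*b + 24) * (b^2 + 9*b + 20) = 3*b^5 + 48*b^4 + 291*b^3 + 822*b^2 + 1056*b + 480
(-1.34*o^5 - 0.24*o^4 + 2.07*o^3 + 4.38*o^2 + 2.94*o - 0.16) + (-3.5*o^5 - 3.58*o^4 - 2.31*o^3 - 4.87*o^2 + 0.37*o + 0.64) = -4.84*o^5 - 3.82*o^4 - 0.24*o^3 - 0.49*o^2 + 3.31*o + 0.48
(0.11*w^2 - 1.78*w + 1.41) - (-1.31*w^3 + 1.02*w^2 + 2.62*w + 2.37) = 1.31*w^3 - 0.91*w^2 - 4.4*w - 0.96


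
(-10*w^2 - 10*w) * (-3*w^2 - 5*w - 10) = 30*w^4 + 80*w^3 + 150*w^2 + 100*w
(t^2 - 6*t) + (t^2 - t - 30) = 2*t^2 - 7*t - 30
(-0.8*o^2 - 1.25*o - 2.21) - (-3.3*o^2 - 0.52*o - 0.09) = 2.5*o^2 - 0.73*o - 2.12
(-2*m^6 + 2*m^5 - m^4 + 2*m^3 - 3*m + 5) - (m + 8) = -2*m^6 + 2*m^5 - m^4 + 2*m^3 - 4*m - 3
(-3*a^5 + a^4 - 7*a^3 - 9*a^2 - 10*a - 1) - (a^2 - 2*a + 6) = -3*a^5 + a^4 - 7*a^3 - 10*a^2 - 8*a - 7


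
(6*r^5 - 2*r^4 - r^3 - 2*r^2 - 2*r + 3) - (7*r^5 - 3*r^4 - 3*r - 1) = -r^5 + r^4 - r^3 - 2*r^2 + r + 4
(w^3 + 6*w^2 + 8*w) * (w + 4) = w^4 + 10*w^3 + 32*w^2 + 32*w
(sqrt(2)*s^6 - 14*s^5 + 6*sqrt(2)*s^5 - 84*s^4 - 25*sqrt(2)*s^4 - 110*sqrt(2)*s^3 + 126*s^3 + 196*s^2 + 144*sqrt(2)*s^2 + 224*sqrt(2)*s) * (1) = sqrt(2)*s^6 - 14*s^5 + 6*sqrt(2)*s^5 - 84*s^4 - 25*sqrt(2)*s^4 - 110*sqrt(2)*s^3 + 126*s^3 + 196*s^2 + 144*sqrt(2)*s^2 + 224*sqrt(2)*s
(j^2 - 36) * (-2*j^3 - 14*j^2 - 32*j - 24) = -2*j^5 - 14*j^4 + 40*j^3 + 480*j^2 + 1152*j + 864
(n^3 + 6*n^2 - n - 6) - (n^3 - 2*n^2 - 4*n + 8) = 8*n^2 + 3*n - 14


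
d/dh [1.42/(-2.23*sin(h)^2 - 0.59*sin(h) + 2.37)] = (6.3332*sin(h) + 0.8378)*cos(h)/(2.23*sin(h)^2 + 0.59*sin(h) - 2.37)^2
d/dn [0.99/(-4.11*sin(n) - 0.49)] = 4.0689*cos(n)/(4.11*sin(n) + 0.49)^2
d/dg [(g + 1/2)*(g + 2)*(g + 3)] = 3*g^2 + 11*g + 17/2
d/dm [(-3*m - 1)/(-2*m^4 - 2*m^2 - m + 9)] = (6*m^4 + 6*m^2 + 3*m - (3*m + 1)*(8*m^3 + 4*m + 1) - 27)/(2*m^4 + 2*m^2 + m - 9)^2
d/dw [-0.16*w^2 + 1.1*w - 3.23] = 1.1 - 0.32*w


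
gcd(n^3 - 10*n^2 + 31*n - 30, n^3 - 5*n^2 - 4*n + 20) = n^2 - 7*n + 10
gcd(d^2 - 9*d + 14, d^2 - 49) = d - 7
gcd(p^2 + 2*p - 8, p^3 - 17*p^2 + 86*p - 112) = p - 2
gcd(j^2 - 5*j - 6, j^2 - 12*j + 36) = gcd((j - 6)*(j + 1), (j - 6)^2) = j - 6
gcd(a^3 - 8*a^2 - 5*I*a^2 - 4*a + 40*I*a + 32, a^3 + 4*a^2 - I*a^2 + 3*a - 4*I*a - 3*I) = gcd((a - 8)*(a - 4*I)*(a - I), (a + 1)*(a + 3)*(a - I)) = a - I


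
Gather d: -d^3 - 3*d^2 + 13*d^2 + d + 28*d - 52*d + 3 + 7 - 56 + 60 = -d^3 + 10*d^2 - 23*d + 14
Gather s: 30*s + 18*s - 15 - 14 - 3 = 48*s - 32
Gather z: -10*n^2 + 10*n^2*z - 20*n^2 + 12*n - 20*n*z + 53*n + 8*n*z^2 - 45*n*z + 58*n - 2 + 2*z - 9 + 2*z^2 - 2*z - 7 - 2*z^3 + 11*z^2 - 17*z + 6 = -30*n^2 + 123*n - 2*z^3 + z^2*(8*n + 13) + z*(10*n^2 - 65*n - 17) - 12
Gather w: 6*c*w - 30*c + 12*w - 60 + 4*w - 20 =-30*c + w*(6*c + 16) - 80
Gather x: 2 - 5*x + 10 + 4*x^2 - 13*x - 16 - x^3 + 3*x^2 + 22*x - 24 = -x^3 + 7*x^2 + 4*x - 28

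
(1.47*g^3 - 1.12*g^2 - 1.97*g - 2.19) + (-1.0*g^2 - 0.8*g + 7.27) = 1.47*g^3 - 2.12*g^2 - 2.77*g + 5.08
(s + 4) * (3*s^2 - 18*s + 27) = 3*s^3 - 6*s^2 - 45*s + 108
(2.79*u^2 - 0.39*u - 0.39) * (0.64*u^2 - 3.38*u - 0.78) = 1.7856*u^4 - 9.6798*u^3 - 1.1076*u^2 + 1.6224*u + 0.3042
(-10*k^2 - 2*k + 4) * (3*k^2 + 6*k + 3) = -30*k^4 - 66*k^3 - 30*k^2 + 18*k + 12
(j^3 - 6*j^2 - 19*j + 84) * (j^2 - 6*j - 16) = j^5 - 12*j^4 + j^3 + 294*j^2 - 200*j - 1344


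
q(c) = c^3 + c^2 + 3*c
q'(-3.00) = 24.00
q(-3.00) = -27.00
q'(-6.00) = 99.00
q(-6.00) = -198.00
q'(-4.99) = 67.72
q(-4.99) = -114.32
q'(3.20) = 40.12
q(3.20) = 52.61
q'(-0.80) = 3.32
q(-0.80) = -2.27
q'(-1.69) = 8.19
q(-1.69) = -7.04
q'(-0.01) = 2.98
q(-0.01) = -0.03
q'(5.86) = 117.74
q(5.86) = 253.15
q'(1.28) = 10.48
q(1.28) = 7.58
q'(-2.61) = 18.22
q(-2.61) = -18.80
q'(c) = 3*c^2 + 2*c + 3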